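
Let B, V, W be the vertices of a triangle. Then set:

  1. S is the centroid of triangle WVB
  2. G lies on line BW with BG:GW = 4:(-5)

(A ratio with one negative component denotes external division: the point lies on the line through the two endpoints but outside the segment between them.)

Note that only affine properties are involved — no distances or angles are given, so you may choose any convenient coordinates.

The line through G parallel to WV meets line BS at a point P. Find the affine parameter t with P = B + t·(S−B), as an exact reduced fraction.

t = -6

Assign B = (0, 0), V = (1, 0), W = (0, 1) — the answer is frame-independent, so this choice is without loss of generality.
1. S is the centroid of triangle WVB ⇒ S = (1/3, 1/3)
2. G lies on line BW with BG:GW = 4:(-5) ⇒ G = (0, -4)
through G parallel to WV: direction (1, -1); meets BS at P = (-2, -2)
P = B + t·(S−B) with t = -6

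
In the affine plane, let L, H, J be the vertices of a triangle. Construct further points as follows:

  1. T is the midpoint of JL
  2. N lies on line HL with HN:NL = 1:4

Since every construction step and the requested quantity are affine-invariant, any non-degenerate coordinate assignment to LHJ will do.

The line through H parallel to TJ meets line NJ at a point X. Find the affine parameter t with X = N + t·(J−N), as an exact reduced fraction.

t = -1/4

Assign L = (0, 0), H = (1, 0), J = (0, 1) — the answer is frame-independent, so this choice is without loss of generality.
1. T is the midpoint of JL ⇒ T = (0, 1/2)
2. N lies on line HL with HN:NL = 1:4 ⇒ N = (4/5, 0)
through H parallel to TJ: direction (0, 1/2); meets NJ at X = (1, -1/4)
X = N + t·(J−N) with t = -1/4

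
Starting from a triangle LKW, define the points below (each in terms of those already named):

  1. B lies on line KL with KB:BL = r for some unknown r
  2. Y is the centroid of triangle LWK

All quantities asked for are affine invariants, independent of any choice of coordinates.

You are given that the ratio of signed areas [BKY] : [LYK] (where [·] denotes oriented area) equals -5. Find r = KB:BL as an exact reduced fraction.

Set L = (0, 0), K = (1, 0), W = (0, 1); any affine frame gives the same invariant.
1. With KB:BL = r, write λ = r/(r+1) so B = K + λ·(L−K); B is affine-linear in λ
2. Y is the centroid of triangle LWK ⇒ Y = (1/3, 1/3)
Every point depending on B is an affine combination of B and λ-independent points, so each such coordinate is linear in λ; the λ² term in each signed area is a multiple of (L−K)×(L−K) = 0, so 2·[BKY] and 2·[LYK] are each linear in λ. Evaluating at λ=0 and λ=1:
  2·[BKY] = 1/3·λ,   2·[LYK] = -1/3
So [BKY]:[LYK] = (1/3·λ) / (-1/3). Setting this equal to -5:
  1/3·λ = -5·(-1/3)  ⇒  λ = 5
Then r = λ/(1−λ) = (5)/(-4) = -5/4. Check: with r = -5/4, B = (-4, 0) and [BKY]:[LYK] = -5 as required.

r = -5/4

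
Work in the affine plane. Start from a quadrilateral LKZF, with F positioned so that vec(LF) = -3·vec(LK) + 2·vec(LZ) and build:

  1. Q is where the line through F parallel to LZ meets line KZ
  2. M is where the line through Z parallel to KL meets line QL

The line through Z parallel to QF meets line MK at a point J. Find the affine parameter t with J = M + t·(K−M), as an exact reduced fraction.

Work in coordinates with L = (0, 0), K = (1, 0), Z = (0, 1), F = (-3, 2).
1. Q is where the line through F parallel to LZ meets line KZ ⇒ Q = (-3, 4)
2. M is where the line through Z parallel to KL meets line QL ⇒ M = (-3/4, 1)
through Z parallel to QF: direction (0, -2); meets MK at J = (0, 4/7)
J = M + t·(K−M) with t = 3/7

t = 3/7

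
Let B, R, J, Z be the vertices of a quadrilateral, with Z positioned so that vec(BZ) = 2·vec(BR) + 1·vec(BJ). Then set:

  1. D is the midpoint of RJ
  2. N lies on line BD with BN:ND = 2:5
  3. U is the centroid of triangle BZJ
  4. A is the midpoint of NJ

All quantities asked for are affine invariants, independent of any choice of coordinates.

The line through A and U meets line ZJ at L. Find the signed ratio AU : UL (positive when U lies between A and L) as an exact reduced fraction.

AU:UL = 2/7

Set B = (0, 0), R = (1, 0), J = (0, 1), Z = (2, 1); any affine frame gives the same invariant.
1. D is the midpoint of RJ ⇒ D = (1/2, 1/2)
2. N lies on line BD with BN:ND = 2:5 ⇒ N = (1/7, 1/7)
3. U is the centroid of triangle BZJ ⇒ U = (2/3, 2/3)
4. A is the midpoint of NJ ⇒ A = (1/14, 4/7)
line AU meets ZJ at L = (11/4, 1)
U = A + t·(L−A) with t = 2/9, so AU:UL = 2/9:7/9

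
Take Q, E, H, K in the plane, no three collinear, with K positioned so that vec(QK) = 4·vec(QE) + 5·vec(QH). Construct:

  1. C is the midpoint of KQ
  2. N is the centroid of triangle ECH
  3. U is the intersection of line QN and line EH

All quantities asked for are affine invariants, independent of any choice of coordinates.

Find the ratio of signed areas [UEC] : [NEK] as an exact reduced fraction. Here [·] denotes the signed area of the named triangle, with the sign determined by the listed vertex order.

Assign Q = (0, 0), E = (1, 0), H = (0, 1), K = (4, 5) — the answer is frame-independent, so this choice is without loss of generality.
1. C is the midpoint of KQ ⇒ C = (2, 5/2)
2. N is the centroid of triangle ECH ⇒ N = (1, 7/6)
3. U is the intersection of line QN and line EH ⇒ U = (6/13, 7/13)
2·[UEC] = 49/26, 2·[NEK] = 7/2
[UEC]:[NEK] = 49/26:7/2 = 7/13

[UEC]:[NEK] = 7/13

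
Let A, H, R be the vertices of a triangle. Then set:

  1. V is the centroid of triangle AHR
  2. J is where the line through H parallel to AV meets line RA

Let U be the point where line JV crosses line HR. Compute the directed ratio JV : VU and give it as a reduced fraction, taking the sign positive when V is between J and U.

JV:VU = 5

Assign A = (0, 0), H = (1, 0), R = (0, 1) — the answer is frame-independent, so this choice is without loss of generality.
1. V is the centroid of triangle AHR ⇒ V = (1/3, 1/3)
2. J is where the line through H parallel to AV meets line RA ⇒ J = (0, -1)
line JV meets HR at U = (2/5, 3/5)
V = J + t·(U−J) with t = 5/6, so JV:VU = 5/6:1/6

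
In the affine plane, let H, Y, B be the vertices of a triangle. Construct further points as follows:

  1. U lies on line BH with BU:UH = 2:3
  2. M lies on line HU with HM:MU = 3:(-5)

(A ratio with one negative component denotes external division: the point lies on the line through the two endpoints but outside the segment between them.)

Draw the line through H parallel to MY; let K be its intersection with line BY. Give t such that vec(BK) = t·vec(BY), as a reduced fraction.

Assign H = (0, 0), Y = (1, 0), B = (0, 1) — the answer is frame-independent, so this choice is without loss of generality.
1. U lies on line BH with BU:UH = 2:3 ⇒ U = (0, 3/5)
2. M lies on line HU with HM:MU = 3:(-5) ⇒ M = (0, -9/10)
through H parallel to MY: direction (1, 9/10); meets BY at K = (10/19, 9/19)
K = B + t·(Y−B) with t = 10/19

t = 10/19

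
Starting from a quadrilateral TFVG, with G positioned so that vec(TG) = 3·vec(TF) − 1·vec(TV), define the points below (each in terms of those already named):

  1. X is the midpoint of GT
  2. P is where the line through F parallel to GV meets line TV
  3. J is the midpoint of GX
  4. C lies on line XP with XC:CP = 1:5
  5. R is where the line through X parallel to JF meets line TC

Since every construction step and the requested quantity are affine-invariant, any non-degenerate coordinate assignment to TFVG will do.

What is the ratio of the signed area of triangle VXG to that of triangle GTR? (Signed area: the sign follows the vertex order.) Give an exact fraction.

Set T = (0, 0), F = (1, 0), V = (0, 1), G = (3, -1); any affine frame gives the same invariant.
1. X is the midpoint of GT ⇒ X = (3/2, -1/2)
2. P is where the line through F parallel to GV meets line TV ⇒ P = (0, 2/3)
3. J is the midpoint of GX ⇒ J = (9/4, -3/4)
4. C lies on line XP with XC:CP = 1:5 ⇒ C = (5/4, -11/36)
5. R is where the line through X parallel to JF meets line TC ⇒ R = (9/8, -11/40)
2·[VXG] = 3/2, 2·[GTR] = -3/10
[VXG]:[GTR] = 3/2:-3/10 = -5

[VXG]:[GTR] = -5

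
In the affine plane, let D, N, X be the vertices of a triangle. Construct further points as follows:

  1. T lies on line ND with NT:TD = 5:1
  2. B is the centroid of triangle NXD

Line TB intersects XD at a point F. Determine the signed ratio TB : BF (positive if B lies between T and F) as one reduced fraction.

Assign D = (0, 0), N = (1, 0), X = (0, 1) — the answer is frame-independent, so this choice is without loss of generality.
1. T lies on line ND with NT:TD = 5:1 ⇒ T = (1/6, 0)
2. B is the centroid of triangle NXD ⇒ B = (1/3, 1/3)
line TB meets XD at F = (0, -1/3)
B = T + t·(F−T) with t = -1, so TB:BF = -1:2

TB:BF = -1/2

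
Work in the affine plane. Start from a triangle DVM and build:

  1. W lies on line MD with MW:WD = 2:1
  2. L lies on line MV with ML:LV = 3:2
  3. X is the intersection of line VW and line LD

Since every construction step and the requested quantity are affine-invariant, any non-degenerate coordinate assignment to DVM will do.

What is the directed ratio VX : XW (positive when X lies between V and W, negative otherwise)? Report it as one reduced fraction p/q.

VX:XW = 2

Choose coordinates D = (0, 0), V = (1, 0), M = (0, 1).
1. W lies on line MD with MW:WD = 2:1 ⇒ W = (0, 1/3)
2. L lies on line MV with ML:LV = 3:2 ⇒ L = (3/5, 2/5)
3. X is the intersection of line VW and line LD ⇒ X = (1/3, 2/9)
X = V + t·(W−V) with t = 2/3, so VX:XW = t:(1−t) = 2/3:1/3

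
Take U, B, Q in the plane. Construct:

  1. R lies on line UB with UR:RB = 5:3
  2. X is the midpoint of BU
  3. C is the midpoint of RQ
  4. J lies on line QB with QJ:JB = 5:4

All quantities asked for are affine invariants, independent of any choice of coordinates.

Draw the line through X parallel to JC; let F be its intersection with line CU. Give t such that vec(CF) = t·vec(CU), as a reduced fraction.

Set U = (0, 0), B = (1, 0), Q = (0, 1); any affine frame gives the same invariant.
1. R lies on line UB with UR:RB = 5:3 ⇒ R = (5/8, 0)
2. X is the midpoint of BU ⇒ X = (1/2, 0)
3. C is the midpoint of RQ ⇒ C = (5/16, 1/2)
4. J lies on line QB with QJ:JB = 5:4 ⇒ J = (5/9, 4/9)
through X parallel to JC: direction (-35/144, 1/18); meets CU at F = (1/16, 1/10)
F = C + t·(U−C) with t = 4/5

t = 4/5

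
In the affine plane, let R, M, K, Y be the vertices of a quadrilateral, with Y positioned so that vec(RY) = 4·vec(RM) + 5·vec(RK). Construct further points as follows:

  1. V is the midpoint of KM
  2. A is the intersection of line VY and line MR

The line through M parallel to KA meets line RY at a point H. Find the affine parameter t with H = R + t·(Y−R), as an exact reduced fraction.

t = 9/41

Set R = (0, 0), M = (1, 0), K = (0, 1), Y = (4, 5); any affine frame gives the same invariant.
1. V is the midpoint of KM ⇒ V = (1/2, 1/2)
2. A is the intersection of line VY and line MR ⇒ A = (1/9, 0)
through M parallel to KA: direction (1/9, -1); meets RY at H = (36/41, 45/41)
H = R + t·(Y−R) with t = 9/41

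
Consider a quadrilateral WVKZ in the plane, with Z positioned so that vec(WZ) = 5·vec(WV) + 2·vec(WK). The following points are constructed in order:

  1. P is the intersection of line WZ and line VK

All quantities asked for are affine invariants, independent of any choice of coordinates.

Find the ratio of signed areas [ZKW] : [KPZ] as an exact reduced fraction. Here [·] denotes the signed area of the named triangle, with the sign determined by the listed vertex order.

[ZKW]:[KPZ] = 7/6

Choose coordinates W = (0, 0), V = (1, 0), K = (0, 1), Z = (5, 2).
1. P is the intersection of line WZ and line VK ⇒ P = (5/7, 2/7)
2·[ZKW] = 5, 2·[KPZ] = 30/7
[ZKW]:[KPZ] = 5:30/7 = 7/6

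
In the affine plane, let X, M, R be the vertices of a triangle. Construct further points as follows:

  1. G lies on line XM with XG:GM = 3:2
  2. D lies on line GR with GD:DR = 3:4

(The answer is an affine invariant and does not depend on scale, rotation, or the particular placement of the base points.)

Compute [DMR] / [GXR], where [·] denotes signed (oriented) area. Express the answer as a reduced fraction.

[DMR]:[GXR] = -8/21

Choose coordinates X = (0, 0), M = (1, 0), R = (0, 1).
1. G lies on line XM with XG:GM = 3:2 ⇒ G = (3/5, 0)
2. D lies on line GR with GD:DR = 3:4 ⇒ D = (12/35, 3/7)
2·[DMR] = 8/35, 2·[GXR] = -3/5
[DMR]:[GXR] = 8/35:-3/5 = -8/21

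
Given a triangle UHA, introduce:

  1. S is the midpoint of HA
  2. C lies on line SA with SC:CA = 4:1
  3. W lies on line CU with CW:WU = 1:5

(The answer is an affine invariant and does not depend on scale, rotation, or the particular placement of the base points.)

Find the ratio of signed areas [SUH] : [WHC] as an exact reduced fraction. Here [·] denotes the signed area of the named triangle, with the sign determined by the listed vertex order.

[SUH]:[WHC] = 10/3

Work in coordinates with U = (0, 0), H = (1, 0), A = (0, 1).
1. S is the midpoint of HA ⇒ S = (1/2, 1/2)
2. C lies on line SA with SC:CA = 4:1 ⇒ C = (1/10, 9/10)
3. W lies on line CU with CW:WU = 1:5 ⇒ W = (1/12, 3/4)
2·[SUH] = 1/2, 2·[WHC] = 3/20
[SUH]:[WHC] = 1/2:3/20 = 10/3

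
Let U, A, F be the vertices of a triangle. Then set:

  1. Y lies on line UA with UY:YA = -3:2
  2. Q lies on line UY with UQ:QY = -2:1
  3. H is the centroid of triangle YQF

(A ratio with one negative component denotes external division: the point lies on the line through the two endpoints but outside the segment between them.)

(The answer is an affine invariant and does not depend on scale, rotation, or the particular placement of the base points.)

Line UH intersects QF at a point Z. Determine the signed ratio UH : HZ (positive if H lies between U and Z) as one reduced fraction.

Assign U = (0, 0), A = (1, 0), F = (0, 1) — the answer is frame-independent, so this choice is without loss of generality.
1. Y lies on line UA with UY:YA = -3:2 ⇒ Y = (3, 0)
2. Q lies on line UY with UQ:QY = -2:1 ⇒ Q = (6, 0)
3. H is the centroid of triangle YQF ⇒ H = (3, 1/3)
line UH meets QF at Z = (18/5, 2/5)
H = U + t·(Z−U) with t = 5/6, so UH:HZ = 5/6:1/6

UH:HZ = 5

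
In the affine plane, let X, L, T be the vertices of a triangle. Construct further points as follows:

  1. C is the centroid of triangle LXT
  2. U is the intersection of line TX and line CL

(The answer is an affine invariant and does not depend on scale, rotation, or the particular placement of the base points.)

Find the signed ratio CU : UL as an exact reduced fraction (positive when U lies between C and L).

Work in coordinates with X = (0, 0), L = (1, 0), T = (0, 1).
1. C is the centroid of triangle LXT ⇒ C = (1/3, 1/3)
2. U is the intersection of line TX and line CL ⇒ U = (0, 1/2)
U = C + t·(L−C) with t = -1/2, so CU:UL = t:(1−t) = -1/2:3/2

CU:UL = -1/3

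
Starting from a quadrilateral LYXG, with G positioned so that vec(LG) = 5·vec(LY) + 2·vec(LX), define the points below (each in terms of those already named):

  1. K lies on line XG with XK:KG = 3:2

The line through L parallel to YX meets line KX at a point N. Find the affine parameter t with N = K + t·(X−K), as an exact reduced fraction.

Set L = (0, 0), Y = (1, 0), X = (0, 1), G = (5, 2); any affine frame gives the same invariant.
1. K lies on line XG with XK:KG = 3:2 ⇒ K = (3, 8/5)
through L parallel to YX: direction (-1, 1); meets KX at N = (-5/6, 5/6)
N = K + t·(X−K) with t = 23/18

t = 23/18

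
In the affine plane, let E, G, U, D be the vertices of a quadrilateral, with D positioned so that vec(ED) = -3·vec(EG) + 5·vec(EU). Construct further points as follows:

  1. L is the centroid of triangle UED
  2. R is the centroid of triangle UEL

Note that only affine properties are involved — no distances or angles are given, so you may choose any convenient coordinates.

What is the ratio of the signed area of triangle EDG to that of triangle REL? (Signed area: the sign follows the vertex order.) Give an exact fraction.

Set E = (0, 0), G = (1, 0), U = (0, 1), D = (-3, 5); any affine frame gives the same invariant.
1. L is the centroid of triangle UED ⇒ L = (-1, 2)
2. R is the centroid of triangle UEL ⇒ R = (-1/3, 1)
2·[EDG] = -5, 2·[REL] = -1/3
[EDG]:[REL] = -5:-1/3 = 15

[EDG]:[REL] = 15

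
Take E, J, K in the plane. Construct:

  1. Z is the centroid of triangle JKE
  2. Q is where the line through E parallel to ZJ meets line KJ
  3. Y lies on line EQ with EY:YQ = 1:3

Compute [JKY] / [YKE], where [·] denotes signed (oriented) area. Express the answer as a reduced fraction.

Work in coordinates with E = (0, 0), J = (1, 0), K = (0, 1).
1. Z is the centroid of triangle JKE ⇒ Z = (1/3, 1/3)
2. Q is where the line through E parallel to ZJ meets line KJ ⇒ Q = (2, -1)
3. Y lies on line EQ with EY:YQ = 1:3 ⇒ Y = (1/2, -1/4)
2·[JKY] = 3/4, 2·[YKE] = 1/2
[JKY]:[YKE] = 3/4:1/2 = 3/2

[JKY]:[YKE] = 3/2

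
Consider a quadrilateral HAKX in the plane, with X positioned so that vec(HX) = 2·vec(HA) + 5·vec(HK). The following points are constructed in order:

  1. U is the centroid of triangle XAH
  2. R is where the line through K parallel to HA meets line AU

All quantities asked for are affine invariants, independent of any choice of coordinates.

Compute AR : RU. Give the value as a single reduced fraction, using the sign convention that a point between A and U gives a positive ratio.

AR:RU = 3/2

Set H = (0, 0), A = (1, 0), K = (0, 1), X = (2, 5); any affine frame gives the same invariant.
1. U is the centroid of triangle XAH ⇒ U = (1, 5/3)
2. R is where the line through K parallel to HA meets line AU ⇒ R = (1, 1)
R = A + t·(U−A) with t = 3/5, so AR:RU = t:(1−t) = 3/5:2/5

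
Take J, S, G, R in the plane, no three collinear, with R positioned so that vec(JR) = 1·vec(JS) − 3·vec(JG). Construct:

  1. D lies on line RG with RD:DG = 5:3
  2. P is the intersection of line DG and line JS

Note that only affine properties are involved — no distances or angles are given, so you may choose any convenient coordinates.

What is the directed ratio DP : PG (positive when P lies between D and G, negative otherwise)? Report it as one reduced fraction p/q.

DP:PG = 1/2

Choose coordinates J = (0, 0), S = (1, 0), G = (0, 1), R = (1, -3).
1. D lies on line RG with RD:DG = 5:3 ⇒ D = (3/8, -1/2)
2. P is the intersection of line DG and line JS ⇒ P = (1/4, 0)
P = D + t·(G−D) with t = 1/3, so DP:PG = t:(1−t) = 1/3:2/3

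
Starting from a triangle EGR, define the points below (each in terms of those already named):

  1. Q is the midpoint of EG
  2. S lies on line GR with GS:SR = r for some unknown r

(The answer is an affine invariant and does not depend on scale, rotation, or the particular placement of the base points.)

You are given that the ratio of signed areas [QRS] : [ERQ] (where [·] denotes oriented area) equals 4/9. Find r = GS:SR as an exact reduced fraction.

Work in coordinates with E = (0, 0), G = (1, 0), R = (0, 1).
1. Q is the midpoint of EG ⇒ Q = (1/2, 0)
2. With GS:SR = r, write λ = r/(r+1) so S = G + λ·(R−G); S is affine-linear in λ
Every point depending on S is an affine combination of S and λ-independent points, so each such coordinate is linear in λ; the λ² term in each signed area is a multiple of (R−G)×(R−G) = 0, so 2·[QRS] and 2·[ERQ] are each linear in λ. Evaluating at λ=0 and λ=1:
  2·[QRS] = 1/2·λ − 1/2,   2·[ERQ] = -1/2
So [QRS]:[ERQ] = (1/2·λ − 1/2) / (-1/2). Setting this equal to 4/9:
  1/2·λ − 1/2 = 4/9·(-1/2)  ⇒  λ = 5/9
Then r = λ/(1−λ) = (5/9)/(4/9) = 5/4. Check: with r = 5/4, S = (4/9, 5/9) and [QRS]:[ERQ] = 4/9 as required.

r = 5/4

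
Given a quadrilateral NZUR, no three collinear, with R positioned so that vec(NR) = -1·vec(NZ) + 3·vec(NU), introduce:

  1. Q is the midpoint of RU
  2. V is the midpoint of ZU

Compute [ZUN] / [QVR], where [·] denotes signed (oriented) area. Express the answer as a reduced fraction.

[ZUN]:[QVR] = 4

Assign N = (0, 0), Z = (1, 0), U = (0, 1), R = (-1, 3) — the answer is frame-independent, so this choice is without loss of generality.
1. Q is the midpoint of RU ⇒ Q = (-1/2, 2)
2. V is the midpoint of ZU ⇒ V = (1/2, 1/2)
2·[ZUN] = 1, 2·[QVR] = 1/4
[ZUN]:[QVR] = 1:1/4 = 4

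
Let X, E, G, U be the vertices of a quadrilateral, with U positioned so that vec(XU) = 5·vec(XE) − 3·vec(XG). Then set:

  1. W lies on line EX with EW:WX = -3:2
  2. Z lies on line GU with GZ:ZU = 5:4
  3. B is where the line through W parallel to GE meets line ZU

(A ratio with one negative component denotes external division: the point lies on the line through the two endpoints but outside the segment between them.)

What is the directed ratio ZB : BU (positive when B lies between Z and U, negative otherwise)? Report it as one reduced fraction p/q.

ZB:BU = -8/9

Work in coordinates with X = (0, 0), E = (1, 0), G = (0, 1), U = (5, -3).
1. W lies on line EX with EW:WX = -3:2 ⇒ W = (-2, 0)
2. Z lies on line GU with GZ:ZU = 5:4 ⇒ Z = (25/9, -11/9)
3. B is where the line through W parallel to GE meets line ZU ⇒ B = (-15, 13)
B = Z + t·(U−Z) with t = -8, so ZB:BU = t:(1−t) = -8:9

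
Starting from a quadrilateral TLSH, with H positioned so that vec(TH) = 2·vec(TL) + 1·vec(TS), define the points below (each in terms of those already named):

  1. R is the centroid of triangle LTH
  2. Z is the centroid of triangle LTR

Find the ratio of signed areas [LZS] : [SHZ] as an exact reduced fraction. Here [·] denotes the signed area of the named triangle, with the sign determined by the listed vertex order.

[LZS]:[SHZ] = 1/8

Assign T = (0, 0), L = (1, 0), S = (0, 1), H = (2, 1) — the answer is frame-independent, so this choice is without loss of generality.
1. R is the centroid of triangle LTH ⇒ R = (1, 1/3)
2. Z is the centroid of triangle LTR ⇒ Z = (2/3, 1/9)
2·[LZS] = -2/9, 2·[SHZ] = -16/9
[LZS]:[SHZ] = -2/9:-16/9 = 1/8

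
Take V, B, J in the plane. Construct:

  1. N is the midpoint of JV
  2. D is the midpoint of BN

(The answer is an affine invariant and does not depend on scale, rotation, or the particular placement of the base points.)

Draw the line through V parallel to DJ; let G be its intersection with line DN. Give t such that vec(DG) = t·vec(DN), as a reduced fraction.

t = 2

Assign V = (0, 0), B = (1, 0), J = (0, 1) — the answer is frame-independent, so this choice is without loss of generality.
1. N is the midpoint of JV ⇒ N = (0, 1/2)
2. D is the midpoint of BN ⇒ D = (1/2, 1/4)
through V parallel to DJ: direction (-1/2, 3/4); meets DN at G = (-1/2, 3/4)
G = D + t·(N−D) with t = 2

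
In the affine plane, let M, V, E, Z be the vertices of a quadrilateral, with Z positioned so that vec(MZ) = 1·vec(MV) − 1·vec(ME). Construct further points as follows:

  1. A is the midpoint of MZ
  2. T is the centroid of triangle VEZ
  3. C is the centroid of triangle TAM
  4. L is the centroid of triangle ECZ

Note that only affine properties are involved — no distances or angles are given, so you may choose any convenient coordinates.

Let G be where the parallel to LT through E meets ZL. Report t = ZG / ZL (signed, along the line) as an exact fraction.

Choose coordinates M = (0, 0), V = (1, 0), E = (0, 1), Z = (1, -1).
1. A is the midpoint of MZ ⇒ A = (1/2, -1/2)
2. T is the centroid of triangle VEZ ⇒ T = (2/3, 0)
3. C is the centroid of triangle TAM ⇒ C = (7/18, -1/6)
4. L is the centroid of triangle ECZ ⇒ L = (25/54, -1/18)
through E parallel to LT: direction (11/54, 1/18); meets ZL at G = (-77/648, 209/216)
G = Z + t·(L−Z) with t = 25/12

t = 25/12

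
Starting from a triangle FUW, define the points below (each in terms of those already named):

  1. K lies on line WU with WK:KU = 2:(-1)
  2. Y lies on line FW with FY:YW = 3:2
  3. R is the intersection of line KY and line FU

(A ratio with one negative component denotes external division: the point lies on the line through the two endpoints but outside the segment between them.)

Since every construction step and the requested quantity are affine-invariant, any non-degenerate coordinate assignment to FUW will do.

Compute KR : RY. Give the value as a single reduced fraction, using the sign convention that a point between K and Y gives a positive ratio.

KR:RY = 5/3

Set F = (0, 0), U = (1, 0), W = (0, 1); any affine frame gives the same invariant.
1. K lies on line WU with WK:KU = 2:(-1) ⇒ K = (2, -1)
2. Y lies on line FW with FY:YW = 3:2 ⇒ Y = (0, 3/5)
3. R is the intersection of line KY and line FU ⇒ R = (3/4, 0)
R = K + t·(Y−K) with t = 5/8, so KR:RY = t:(1−t) = 5/8:3/8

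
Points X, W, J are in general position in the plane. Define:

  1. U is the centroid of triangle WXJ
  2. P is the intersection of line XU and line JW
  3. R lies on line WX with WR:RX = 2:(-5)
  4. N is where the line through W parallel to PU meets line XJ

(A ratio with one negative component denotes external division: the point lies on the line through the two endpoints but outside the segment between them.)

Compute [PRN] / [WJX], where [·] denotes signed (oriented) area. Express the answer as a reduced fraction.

[PRN]:[WJX] = -2

Work in coordinates with X = (0, 0), W = (1, 0), J = (0, 1).
1. U is the centroid of triangle WXJ ⇒ U = (1/3, 1/3)
2. P is the intersection of line XU and line JW ⇒ P = (1/2, 1/2)
3. R lies on line WX with WR:RX = 2:(-5) ⇒ R = (5/3, 0)
4. N is where the line through W parallel to PU meets line XJ ⇒ N = (0, -1)
2·[PRN] = -2, 2·[WJX] = 1
[PRN]:[WJX] = -2:1 = -2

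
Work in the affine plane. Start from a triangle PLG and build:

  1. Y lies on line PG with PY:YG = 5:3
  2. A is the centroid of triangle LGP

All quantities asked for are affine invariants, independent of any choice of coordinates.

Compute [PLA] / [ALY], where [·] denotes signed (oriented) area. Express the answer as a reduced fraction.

Choose coordinates P = (0, 0), L = (1, 0), G = (0, 1).
1. Y lies on line PG with PY:YG = 5:3 ⇒ Y = (0, 5/8)
2. A is the centroid of triangle LGP ⇒ A = (1/3, 1/3)
2·[PLA] = 1/3, 2·[ALY] = 1/12
[PLA]:[ALY] = 1/3:1/12 = 4

[PLA]:[ALY] = 4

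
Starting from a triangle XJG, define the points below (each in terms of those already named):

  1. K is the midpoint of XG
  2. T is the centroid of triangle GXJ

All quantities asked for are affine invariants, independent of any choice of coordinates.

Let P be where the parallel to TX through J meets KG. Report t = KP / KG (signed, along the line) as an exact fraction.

Choose coordinates X = (0, 0), J = (1, 0), G = (0, 1).
1. K is the midpoint of XG ⇒ K = (0, 1/2)
2. T is the centroid of triangle GXJ ⇒ T = (1/3, 1/3)
through J parallel to TX: direction (-1/3, -1/3); meets KG at P = (0, -1)
P = K + t·(G−K) with t = -3

t = -3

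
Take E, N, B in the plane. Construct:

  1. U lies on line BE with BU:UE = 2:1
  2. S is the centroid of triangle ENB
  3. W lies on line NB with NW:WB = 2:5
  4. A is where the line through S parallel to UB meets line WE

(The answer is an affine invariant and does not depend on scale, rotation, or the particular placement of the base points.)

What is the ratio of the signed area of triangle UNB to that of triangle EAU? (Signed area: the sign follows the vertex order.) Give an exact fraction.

[UNB]:[EAU] = 6

Choose coordinates E = (0, 0), N = (1, 0), B = (0, 1).
1. U lies on line BE with BU:UE = 2:1 ⇒ U = (0, 1/3)
2. S is the centroid of triangle ENB ⇒ S = (1/3, 1/3)
3. W lies on line NB with NW:WB = 2:5 ⇒ W = (5/7, 2/7)
4. A is where the line through S parallel to UB meets line WE ⇒ A = (1/3, 2/15)
2·[UNB] = 2/3, 2·[EAU] = 1/9
[UNB]:[EAU] = 2/3:1/9 = 6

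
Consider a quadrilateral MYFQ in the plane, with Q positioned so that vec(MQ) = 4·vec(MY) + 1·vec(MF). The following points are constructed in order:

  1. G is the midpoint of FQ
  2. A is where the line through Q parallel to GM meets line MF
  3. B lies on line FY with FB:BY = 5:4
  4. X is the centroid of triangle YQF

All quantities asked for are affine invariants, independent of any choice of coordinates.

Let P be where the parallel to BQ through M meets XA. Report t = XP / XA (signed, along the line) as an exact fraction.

Set M = (0, 0), Y = (1, 0), F = (0, 1), Q = (4, 1); any affine frame gives the same invariant.
1. G is the midpoint of FQ ⇒ G = (2, 1)
2. A is where the line through Q parallel to GM meets line MF ⇒ A = (0, -1)
3. B lies on line FY with FB:BY = 5:4 ⇒ B = (5/9, 4/9)
4. X is the centroid of triangle YQF ⇒ X = (5/3, 2/3)
through M parallel to BQ: direction (31/9, 5/9); meets XA at P = (31/26, 5/26)
P = X + t·(A−X) with t = 37/130

t = 37/130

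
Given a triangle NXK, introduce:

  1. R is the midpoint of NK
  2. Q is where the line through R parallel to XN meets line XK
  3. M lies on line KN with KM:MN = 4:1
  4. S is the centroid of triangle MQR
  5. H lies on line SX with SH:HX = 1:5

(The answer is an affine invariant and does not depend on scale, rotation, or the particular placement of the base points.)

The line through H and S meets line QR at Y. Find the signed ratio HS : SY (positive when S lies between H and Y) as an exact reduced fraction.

Work in coordinates with N = (0, 0), X = (1, 0), K = (0, 1).
1. R is the midpoint of NK ⇒ R = (0, 1/2)
2. Q is where the line through R parallel to XN meets line XK ⇒ Q = (1/2, 1/2)
3. M lies on line KN with KM:MN = 4:1 ⇒ M = (0, 1/5)
4. S is the centroid of triangle MQR ⇒ S = (1/6, 2/5)
5. H lies on line SX with SH:HX = 1:5 ⇒ H = (11/36, 1/3)
line HS meets QR at Y = (-1/24, 1/2)
S = H + t·(Y−H) with t = 2/5, so HS:SY = 2/5:3/5

HS:SY = 2/3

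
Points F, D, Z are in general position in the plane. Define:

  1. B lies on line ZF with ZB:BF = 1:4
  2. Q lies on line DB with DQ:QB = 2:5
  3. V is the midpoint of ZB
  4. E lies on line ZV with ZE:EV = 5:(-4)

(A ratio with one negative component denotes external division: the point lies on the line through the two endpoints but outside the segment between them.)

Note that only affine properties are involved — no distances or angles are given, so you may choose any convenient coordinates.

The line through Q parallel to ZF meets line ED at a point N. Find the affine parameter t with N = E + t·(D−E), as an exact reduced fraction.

Work in coordinates with F = (0, 0), D = (1, 0), Z = (0, 1).
1. B lies on line ZF with ZB:BF = 1:4 ⇒ B = (0, 4/5)
2. Q lies on line DB with DQ:QB = 2:5 ⇒ Q = (5/7, 8/35)
3. V is the midpoint of ZB ⇒ V = (0, 9/10)
4. E lies on line ZV with ZE:EV = 5:(-4) ⇒ E = (0, 1/2)
through Q parallel to ZF: direction (0, -1); meets ED at N = (5/7, 1/7)
N = E + t·(D−E) with t = 5/7

t = 5/7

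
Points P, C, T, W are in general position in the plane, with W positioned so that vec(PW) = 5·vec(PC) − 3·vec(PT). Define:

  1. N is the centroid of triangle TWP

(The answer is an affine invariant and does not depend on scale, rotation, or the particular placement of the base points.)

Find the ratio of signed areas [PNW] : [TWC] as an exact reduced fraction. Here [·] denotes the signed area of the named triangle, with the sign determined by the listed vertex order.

[PNW]:[TWC] = 5/3

Set P = (0, 0), C = (1, 0), T = (0, 1), W = (5, -3); any affine frame gives the same invariant.
1. N is the centroid of triangle TWP ⇒ N = (5/3, -2/3)
2·[PNW] = -5/3, 2·[TWC] = -1
[PNW]:[TWC] = -5/3:-1 = 5/3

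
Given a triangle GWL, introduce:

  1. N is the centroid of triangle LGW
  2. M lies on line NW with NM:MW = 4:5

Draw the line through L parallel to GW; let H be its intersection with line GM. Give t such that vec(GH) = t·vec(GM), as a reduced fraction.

Assign G = (0, 0), W = (1, 0), L = (0, 1) — the answer is frame-independent, so this choice is without loss of generality.
1. N is the centroid of triangle LGW ⇒ N = (1/3, 1/3)
2. M lies on line NW with NM:MW = 4:5 ⇒ M = (17/27, 5/27)
through L parallel to GW: direction (1, 0); meets GM at H = (17/5, 1)
H = G + t·(M−G) with t = 27/5

t = 27/5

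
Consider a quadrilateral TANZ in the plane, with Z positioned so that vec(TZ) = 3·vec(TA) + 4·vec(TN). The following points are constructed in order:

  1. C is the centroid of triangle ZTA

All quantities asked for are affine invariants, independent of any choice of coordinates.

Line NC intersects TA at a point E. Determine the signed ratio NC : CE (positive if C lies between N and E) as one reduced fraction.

Choose coordinates T = (0, 0), A = (1, 0), N = (0, 1), Z = (3, 4).
1. C is the centroid of triangle ZTA ⇒ C = (4/3, 4/3)
line NC meets TA at E = (-4, 0)
C = N + t·(E−N) with t = -1/3, so NC:CE = -1/3:4/3

NC:CE = -1/4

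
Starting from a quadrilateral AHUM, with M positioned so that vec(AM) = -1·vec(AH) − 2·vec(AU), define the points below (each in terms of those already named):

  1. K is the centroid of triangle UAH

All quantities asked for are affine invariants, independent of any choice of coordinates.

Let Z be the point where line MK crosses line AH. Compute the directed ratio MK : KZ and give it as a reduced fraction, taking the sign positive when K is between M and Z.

MK:KZ = -7

Set A = (0, 0), H = (1, 0), U = (0, 1), M = (-1, -2); any affine frame gives the same invariant.
1. K is the centroid of triangle UAH ⇒ K = (1/3, 1/3)
line MK meets AH at Z = (1/7, 0)
K = M + t·(Z−M) with t = 7/6, so MK:KZ = 7/6:-1/6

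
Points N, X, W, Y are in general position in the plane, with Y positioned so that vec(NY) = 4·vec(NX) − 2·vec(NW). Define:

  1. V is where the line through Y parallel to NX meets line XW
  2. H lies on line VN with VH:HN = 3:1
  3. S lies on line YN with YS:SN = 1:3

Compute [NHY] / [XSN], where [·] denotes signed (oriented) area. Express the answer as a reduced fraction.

Assign N = (0, 0), X = (1, 0), W = (0, 1), Y = (4, -2) — the answer is frame-independent, so this choice is without loss of generality.
1. V is where the line through Y parallel to NX meets line XW ⇒ V = (3, -2)
2. H lies on line VN with VH:HN = 3:1 ⇒ H = (3/4, -1/2)
3. S lies on line YN with YS:SN = 1:3 ⇒ S = (3, -3/2)
2·[NHY] = 1/2, 2·[XSN] = -3/2
[NHY]:[XSN] = 1/2:-3/2 = -1/3

[NHY]:[XSN] = -1/3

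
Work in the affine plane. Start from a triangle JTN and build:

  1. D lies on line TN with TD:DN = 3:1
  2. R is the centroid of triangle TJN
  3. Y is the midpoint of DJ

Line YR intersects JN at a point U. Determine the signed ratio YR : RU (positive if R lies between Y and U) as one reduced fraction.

Set J = (0, 0), T = (1, 0), N = (0, 1); any affine frame gives the same invariant.
1. D lies on line TN with TD:DN = 3:1 ⇒ D = (1/4, 3/4)
2. R is the centroid of triangle TJN ⇒ R = (1/3, 1/3)
3. Y is the midpoint of DJ ⇒ Y = (1/8, 3/8)
line YR meets JN at U = (0, 2/5)
R = Y + t·(U−Y) with t = -5/3, so YR:RU = -5/3:8/3

YR:RU = -5/8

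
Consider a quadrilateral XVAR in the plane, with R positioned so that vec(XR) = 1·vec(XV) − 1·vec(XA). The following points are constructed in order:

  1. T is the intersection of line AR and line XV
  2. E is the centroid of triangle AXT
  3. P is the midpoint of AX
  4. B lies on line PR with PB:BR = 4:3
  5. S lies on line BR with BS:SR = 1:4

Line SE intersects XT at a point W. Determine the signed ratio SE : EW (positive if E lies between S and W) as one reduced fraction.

SE:EW = -86/35

Choose coordinates X = (0, 0), V = (1, 0), A = (0, 1), R = (1, -1).
1. T is the intersection of line AR and line XV ⇒ T = (1/2, 0)
2. E is the centroid of triangle AXT ⇒ E = (1/6, 1/3)
3. P is the midpoint of AX ⇒ P = (0, 1/2)
4. B lies on line PR with PB:BR = 4:3 ⇒ B = (4/7, -5/14)
5. S lies on line BR with BS:SR = 1:4 ⇒ S = (23/35, -17/35)
line SE meets XT at W = (63/172, 0)
E = S + t·(W−S) with t = 86/51, so SE:EW = 86/51:-35/51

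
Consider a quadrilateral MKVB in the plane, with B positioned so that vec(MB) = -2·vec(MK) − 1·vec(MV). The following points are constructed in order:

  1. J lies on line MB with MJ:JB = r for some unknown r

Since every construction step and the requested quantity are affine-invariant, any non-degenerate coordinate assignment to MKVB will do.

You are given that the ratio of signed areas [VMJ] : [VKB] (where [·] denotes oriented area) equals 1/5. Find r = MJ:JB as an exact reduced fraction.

r = 2/3

Assign M = (0, 0), K = (1, 0), V = (0, 1), B = (-2, -1) — the answer is frame-independent, so this choice is without loss of generality.
1. With MJ:JB = r, write λ = r/(r+1) so J = M + λ·(B−M); J is affine-linear in λ
Every point depending on J is an affine combination of J and λ-independent points, so each such coordinate is linear in λ; the λ² term in each signed area is a multiple of (B−M)×(B−M) = 0, so 2·[VMJ] and 2·[VKB] are each linear in λ. Evaluating at λ=0 and λ=1:
  2·[VMJ] = -2·λ,   2·[VKB] = -4
So [VMJ]:[VKB] = (-2·λ) / (-4). Setting this equal to 1/5:
  -2·λ = 1/5·(-4)  ⇒  λ = 2/5
Then r = λ/(1−λ) = (2/5)/(3/5) = 2/3. Check: with r = 2/3, J = (-4/5, -2/5) and [VMJ]:[VKB] = 1/5 as required.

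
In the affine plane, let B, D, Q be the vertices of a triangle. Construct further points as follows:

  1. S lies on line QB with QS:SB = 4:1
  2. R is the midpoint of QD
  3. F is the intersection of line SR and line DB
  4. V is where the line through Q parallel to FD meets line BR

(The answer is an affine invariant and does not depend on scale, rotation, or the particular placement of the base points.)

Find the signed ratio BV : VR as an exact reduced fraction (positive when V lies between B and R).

BV:VR = -2

Work in coordinates with B = (0, 0), D = (1, 0), Q = (0, 1).
1. S lies on line QB with QS:SB = 4:1 ⇒ S = (0, 1/5)
2. R is the midpoint of QD ⇒ R = (1/2, 1/2)
3. F is the intersection of line SR and line DB ⇒ F = (-1/3, 0)
4. V is where the line through Q parallel to FD meets line BR ⇒ V = (1, 1)
V = B + t·(R−B) with t = 2, so BV:VR = t:(1−t) = 2:-1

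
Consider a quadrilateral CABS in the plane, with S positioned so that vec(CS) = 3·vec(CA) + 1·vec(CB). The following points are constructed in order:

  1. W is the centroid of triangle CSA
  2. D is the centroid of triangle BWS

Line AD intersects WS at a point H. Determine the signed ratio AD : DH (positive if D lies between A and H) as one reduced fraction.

Choose coordinates C = (0, 0), A = (1, 0), B = (0, 1), S = (3, 1).
1. W is the centroid of triangle CSA ⇒ W = (4/3, 1/3)
2. D is the centroid of triangle BWS ⇒ D = (13/9, 7/9)
line AD meets WS at H = (31/27, 7/27)
D = A + t·(H−A) with t = 3, so AD:DH = 3:-2

AD:DH = -3/2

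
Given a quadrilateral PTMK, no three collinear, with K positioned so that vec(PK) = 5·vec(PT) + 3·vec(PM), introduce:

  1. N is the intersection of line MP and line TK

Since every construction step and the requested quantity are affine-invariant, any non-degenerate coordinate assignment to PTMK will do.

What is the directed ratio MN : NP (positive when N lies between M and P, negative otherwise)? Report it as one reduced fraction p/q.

Choose coordinates P = (0, 0), T = (1, 0), M = (0, 1), K = (5, 3).
1. N is the intersection of line MP and line TK ⇒ N = (0, -3/4)
N = M + t·(P−M) with t = 7/4, so MN:NP = t:(1−t) = 7/4:-3/4

MN:NP = -7/3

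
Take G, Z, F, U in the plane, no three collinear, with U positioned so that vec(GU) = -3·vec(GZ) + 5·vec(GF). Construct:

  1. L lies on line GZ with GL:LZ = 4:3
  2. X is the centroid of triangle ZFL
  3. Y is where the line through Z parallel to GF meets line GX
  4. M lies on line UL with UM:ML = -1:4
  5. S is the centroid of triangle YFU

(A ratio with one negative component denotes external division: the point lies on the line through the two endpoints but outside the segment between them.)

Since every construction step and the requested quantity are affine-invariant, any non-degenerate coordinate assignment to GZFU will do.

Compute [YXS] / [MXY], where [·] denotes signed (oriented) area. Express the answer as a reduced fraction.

[YXS]:[MXY] = -87/308

Work in coordinates with G = (0, 0), Z = (1, 0), F = (0, 1), U = (-3, 5).
1. L lies on line GZ with GL:LZ = 4:3 ⇒ L = (4/7, 0)
2. X is the centroid of triangle ZFL ⇒ X = (11/21, 1/3)
3. Y is where the line through Z parallel to GF meets line GX ⇒ Y = (1, 7/11)
4. M lies on line UL with UM:ML = -1:4 ⇒ M = (-88/21, 20/3)
5. S is the centroid of triangle YFU ⇒ S = (-2/3, 73/33)
2·[YXS] = -290/231, 2·[MXY] = 40/9
[YXS]:[MXY] = -290/231:40/9 = -87/308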